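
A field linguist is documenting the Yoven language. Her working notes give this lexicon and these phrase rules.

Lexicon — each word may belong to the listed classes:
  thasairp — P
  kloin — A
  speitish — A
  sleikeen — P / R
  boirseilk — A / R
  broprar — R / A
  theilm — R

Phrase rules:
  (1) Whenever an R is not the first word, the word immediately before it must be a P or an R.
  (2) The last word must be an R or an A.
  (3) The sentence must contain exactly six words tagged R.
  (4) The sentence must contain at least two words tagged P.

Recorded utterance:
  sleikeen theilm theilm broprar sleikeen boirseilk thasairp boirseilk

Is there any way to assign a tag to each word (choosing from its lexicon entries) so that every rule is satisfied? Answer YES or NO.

Candidates per position — 1:sleikeen {P,R}; 2:theilm {R}; 3:theilm {R}; 4:broprar {R,A}; 5:sleikeen {P,R}; 6:boirseilk {A,R}; 7:thasairp {P}; 8:boirseilk {A,R}.
One satisfying assignment: R R R R P R P R.
Rule-by-rule: rule 1 holds; rule 2 holds; rule 3 holds; rule 4 holds.

YES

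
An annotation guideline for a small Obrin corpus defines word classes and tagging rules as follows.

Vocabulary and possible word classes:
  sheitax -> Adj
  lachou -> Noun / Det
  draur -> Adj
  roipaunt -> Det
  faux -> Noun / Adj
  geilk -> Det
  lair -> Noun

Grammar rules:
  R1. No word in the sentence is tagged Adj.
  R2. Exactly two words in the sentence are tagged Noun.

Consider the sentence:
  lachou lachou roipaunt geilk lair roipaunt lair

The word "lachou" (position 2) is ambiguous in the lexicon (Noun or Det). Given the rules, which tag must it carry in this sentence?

Candidates per position — 1:lachou {Noun,Det}; 2:lachou {Noun,Det}; 3:roipaunt {Det}; 4:geilk {Det}; 5:lair {Noun}; 6:roipaunt {Det}; 7:lair {Noun}.
Word 1 cannot be Noun — rule 2 would then fail for every completion. It is Det.
Word 2 cannot be Noun — rule 2 would then fail for every completion. It is Det.
The only consistent sequence is: Det Det Det Det Noun Det Noun.
Check: rule 1 ✓; rule 2 ✓.

Det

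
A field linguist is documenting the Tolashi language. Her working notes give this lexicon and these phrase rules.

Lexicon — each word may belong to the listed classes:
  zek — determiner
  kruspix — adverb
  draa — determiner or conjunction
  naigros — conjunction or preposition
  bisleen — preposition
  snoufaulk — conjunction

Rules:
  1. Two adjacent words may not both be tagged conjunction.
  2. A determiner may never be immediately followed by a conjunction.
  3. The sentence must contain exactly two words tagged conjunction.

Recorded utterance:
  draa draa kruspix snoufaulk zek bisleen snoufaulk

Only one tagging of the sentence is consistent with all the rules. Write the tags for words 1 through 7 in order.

determiner determiner adverb conjunction determiner preposition conjunction

Candidates per position — 1:draa {determiner,conjunction}; 2:draa {determiner,conjunction}; 3:kruspix {adverb}; 4:snoufaulk {conjunction}; 5:zek {determiner}; 6:bisleen {preposition}; 7:snoufaulk {conjunction}.
At position 1, choosing conjunction makes rule 3 impossible to satisfy; hence determiner.
At position 2, choosing conjunction makes rule 2 impossible to satisfy; hence determiner.
So the tagging must be: determiner determiner adverb conjunction determiner preposition conjunction.
Rule-by-rule: rule 1 holds; rule 2 holds; rule 3 holds.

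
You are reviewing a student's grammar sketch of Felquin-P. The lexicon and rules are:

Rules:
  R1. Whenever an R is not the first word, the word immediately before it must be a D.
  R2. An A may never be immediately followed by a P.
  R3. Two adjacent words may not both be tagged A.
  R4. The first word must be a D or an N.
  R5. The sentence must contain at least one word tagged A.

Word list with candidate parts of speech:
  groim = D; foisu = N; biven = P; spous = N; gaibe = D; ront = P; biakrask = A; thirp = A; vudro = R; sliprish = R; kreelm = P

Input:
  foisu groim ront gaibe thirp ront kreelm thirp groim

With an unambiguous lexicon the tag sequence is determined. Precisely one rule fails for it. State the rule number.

2

Fixed tagging: N D P D A P P A D.
Rule check: R1 holds, R2 violated, R3 holds, R4 holds, R5 holds.
Only rule 2 fails.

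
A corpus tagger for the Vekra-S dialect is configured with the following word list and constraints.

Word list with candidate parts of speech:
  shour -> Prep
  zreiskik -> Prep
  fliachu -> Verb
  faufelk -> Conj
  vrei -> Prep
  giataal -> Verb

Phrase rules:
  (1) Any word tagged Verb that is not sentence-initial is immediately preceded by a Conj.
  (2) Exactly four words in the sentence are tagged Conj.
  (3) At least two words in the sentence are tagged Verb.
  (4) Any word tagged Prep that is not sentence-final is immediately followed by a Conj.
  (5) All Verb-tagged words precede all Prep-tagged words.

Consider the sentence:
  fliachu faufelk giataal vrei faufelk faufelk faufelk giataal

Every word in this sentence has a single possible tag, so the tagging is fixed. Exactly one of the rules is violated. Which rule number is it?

5

Fixed tagging: Verb Conj Verb Prep Conj Conj Conj Verb.
Rule check: R1 pass, R2 pass, R3 pass, R4 pass, R5 fail.
Only rule 5 fails.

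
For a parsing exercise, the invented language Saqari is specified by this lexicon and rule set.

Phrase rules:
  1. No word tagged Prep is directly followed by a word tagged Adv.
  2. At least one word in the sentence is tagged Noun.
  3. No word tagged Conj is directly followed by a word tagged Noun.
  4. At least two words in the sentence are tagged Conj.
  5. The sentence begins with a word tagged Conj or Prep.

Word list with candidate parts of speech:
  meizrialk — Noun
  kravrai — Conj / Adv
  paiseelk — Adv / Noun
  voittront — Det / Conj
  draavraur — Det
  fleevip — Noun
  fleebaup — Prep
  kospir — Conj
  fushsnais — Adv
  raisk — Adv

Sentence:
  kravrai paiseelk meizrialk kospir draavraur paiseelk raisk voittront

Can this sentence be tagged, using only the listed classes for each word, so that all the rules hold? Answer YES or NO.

Candidates per position — 1:kravrai {Conj,Adv}; 2:paiseelk {Adv,Noun}; 3:meizrialk {Noun}; 4:kospir {Conj}; 5:draavraur {Det}; 6:paiseelk {Adv,Noun}; 7:raisk {Adv}; 8:voittront {Det,Conj}.
One satisfying assignment: Conj Adv Noun Conj Det Noun Adv Det.
Check: rule 1 ✓; rule 2 ✓; rule 3 ✓; rule 4 ✓; rule 5 ✓.

YES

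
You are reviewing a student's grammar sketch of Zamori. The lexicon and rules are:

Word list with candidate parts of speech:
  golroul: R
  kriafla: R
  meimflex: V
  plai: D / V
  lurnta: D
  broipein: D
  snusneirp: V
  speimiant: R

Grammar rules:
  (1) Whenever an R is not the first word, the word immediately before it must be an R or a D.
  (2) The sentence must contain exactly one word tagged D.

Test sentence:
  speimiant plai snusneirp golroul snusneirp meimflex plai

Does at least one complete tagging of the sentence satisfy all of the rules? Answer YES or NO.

Candidates per position — 1:speimiant {R}; 2:plai {D,V}; 3:snusneirp {V}; 4:golroul {R}; 5:snusneirp {V}; 6:meimflex {V}; 7:plai {D,V}.
Rule 1 cannot be satisfied by any choice of tags from the lexicon.
So there is no consistent tagging.

NO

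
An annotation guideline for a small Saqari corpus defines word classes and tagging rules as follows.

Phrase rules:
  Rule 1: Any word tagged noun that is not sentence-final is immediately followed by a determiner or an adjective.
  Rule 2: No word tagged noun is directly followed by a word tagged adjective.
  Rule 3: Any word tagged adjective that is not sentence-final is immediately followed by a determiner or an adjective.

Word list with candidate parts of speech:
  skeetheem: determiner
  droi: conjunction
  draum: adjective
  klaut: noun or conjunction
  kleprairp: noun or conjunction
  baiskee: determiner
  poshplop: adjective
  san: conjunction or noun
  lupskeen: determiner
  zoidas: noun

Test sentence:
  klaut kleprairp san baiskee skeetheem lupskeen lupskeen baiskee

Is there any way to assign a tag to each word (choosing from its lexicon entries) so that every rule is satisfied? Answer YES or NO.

YES

Candidates per position — 1:klaut {noun,conjunction}; 2:kleprairp {noun,conjunction}; 3:san {conjunction,noun}; 4:baiskee {determiner}; 5:skeetheem {determiner}; 6:lupskeen {determiner}; 7:lupskeen {determiner}; 8:baiskee {determiner}.
One satisfying assignment: conjunction conjunction conjunction determiner determiner determiner determiner determiner.
Check: rule 1 ✓; rule 2 ✓; rule 3 ✓.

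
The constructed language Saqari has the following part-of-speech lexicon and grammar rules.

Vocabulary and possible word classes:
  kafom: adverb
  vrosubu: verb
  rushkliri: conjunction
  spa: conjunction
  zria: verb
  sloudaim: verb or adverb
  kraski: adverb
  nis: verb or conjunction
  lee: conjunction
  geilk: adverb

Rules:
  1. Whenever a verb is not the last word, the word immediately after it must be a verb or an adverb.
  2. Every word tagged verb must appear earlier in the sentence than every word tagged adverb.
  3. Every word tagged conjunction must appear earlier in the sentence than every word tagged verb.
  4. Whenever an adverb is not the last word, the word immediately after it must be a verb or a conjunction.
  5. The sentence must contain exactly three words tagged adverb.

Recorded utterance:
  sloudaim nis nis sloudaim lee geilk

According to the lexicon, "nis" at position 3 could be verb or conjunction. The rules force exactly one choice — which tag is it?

conjunction

Candidates per position — 1:sloudaim {verb,adverb}; 2:nis {verb,conjunction}; 3:nis {verb,conjunction}; 4:sloudaim {verb,adverb}; 5:lee {conjunction}; 6:geilk {adverb}.
At position 1, choosing verb makes rule 3 impossible to satisfy; hence adverb.
At position 2, choosing verb makes rule 2 impossible to satisfy; hence conjunction.
At position 3, choosing verb makes rule 2 impossible to satisfy; hence conjunction.
At position 4, choosing verb makes rule 1 impossible to satisfy; hence adverb.
So the tagging must be: adverb conjunction conjunction adverb conjunction adverb.
Rule-by-rule: rule 1 ok; rule 2 ok; rule 3 ok; rule 4 ok; rule 5 ok.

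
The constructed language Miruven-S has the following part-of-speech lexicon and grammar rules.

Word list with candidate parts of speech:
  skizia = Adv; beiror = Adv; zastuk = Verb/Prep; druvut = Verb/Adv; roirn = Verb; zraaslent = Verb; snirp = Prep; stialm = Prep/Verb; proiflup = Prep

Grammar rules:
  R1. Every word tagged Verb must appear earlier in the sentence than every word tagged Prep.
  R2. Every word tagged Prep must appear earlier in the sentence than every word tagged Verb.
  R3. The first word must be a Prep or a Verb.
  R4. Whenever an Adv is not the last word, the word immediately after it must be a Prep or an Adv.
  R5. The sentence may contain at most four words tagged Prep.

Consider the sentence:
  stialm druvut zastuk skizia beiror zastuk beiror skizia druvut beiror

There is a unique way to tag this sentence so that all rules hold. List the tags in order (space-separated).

Candidates per position — 1:stialm {Prep,Verb}; 2:druvut {Verb,Adv}; 3:zastuk {Verb,Prep}; 4:skizia {Adv}; 5:beiror {Adv}; 6:zastuk {Verb,Prep}; 7:beiror {Adv}; 8:skizia {Adv}; 9:druvut {Verb,Adv}; 10:beiror {Adv}.
Position 6: Verb is ruled out by rule 4; that leaves Prep.
Position 9: Verb is ruled out by rule 1; that leaves Adv.
Position 1: Verb is ruled out by rule 2; that leaves Prep.
Position 2: Verb is ruled out by rule 1; that leaves Adv.
Position 3: Verb is ruled out by rule 1; that leaves Prep.
The only consistent sequence is: Prep Adv Prep Adv Adv Prep Adv Adv Adv Adv.
Checking: rule 1 ok; rule 2 ok; rule 3 ok; rule 4 ok; rule 5 ok.

Prep Adv Prep Adv Adv Prep Adv Adv Adv Adv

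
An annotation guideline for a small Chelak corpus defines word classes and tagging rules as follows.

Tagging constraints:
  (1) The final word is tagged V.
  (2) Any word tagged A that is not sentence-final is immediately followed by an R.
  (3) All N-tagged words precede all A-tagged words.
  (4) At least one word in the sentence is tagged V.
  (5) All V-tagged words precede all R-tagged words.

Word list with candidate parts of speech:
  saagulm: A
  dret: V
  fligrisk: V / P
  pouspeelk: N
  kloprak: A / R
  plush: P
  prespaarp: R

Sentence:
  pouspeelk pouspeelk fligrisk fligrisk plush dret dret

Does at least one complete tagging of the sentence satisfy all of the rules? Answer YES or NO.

Candidates per position — 1:pouspeelk {N}; 2:pouspeelk {N}; 3:fligrisk {V,P}; 4:fligrisk {V,P}; 5:plush {P}; 6:dret {V}; 7:dret {V}.
One satisfying assignment: N N P P P V V.
Check: rule 1 ✓; rule 2 ✓; rule 3 ✓; rule 4 ✓; rule 5 ✓.

YES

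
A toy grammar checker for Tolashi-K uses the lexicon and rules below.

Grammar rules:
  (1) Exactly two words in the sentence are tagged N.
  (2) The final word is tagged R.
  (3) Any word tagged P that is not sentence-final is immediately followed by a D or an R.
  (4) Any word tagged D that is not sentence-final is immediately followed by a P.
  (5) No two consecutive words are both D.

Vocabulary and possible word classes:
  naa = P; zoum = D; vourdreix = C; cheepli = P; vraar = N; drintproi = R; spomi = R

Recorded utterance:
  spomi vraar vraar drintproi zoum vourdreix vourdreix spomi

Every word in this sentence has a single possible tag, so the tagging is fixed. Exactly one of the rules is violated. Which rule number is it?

4

Fixed tagging: R N N R D C C R.
Rule check: R1 holds, R2 holds, R3 holds, R4 violated, R5 holds.
Only rule 4 fails.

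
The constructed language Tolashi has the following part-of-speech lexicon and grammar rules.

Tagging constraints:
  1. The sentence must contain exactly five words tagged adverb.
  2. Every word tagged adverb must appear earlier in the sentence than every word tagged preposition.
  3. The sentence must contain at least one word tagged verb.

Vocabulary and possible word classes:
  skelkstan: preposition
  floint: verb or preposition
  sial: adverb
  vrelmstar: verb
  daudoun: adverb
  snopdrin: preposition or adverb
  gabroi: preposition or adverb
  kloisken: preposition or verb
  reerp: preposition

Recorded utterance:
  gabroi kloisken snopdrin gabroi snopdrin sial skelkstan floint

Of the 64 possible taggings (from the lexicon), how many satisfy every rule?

2

Candidates per position — 1:gabroi {preposition,adverb}; 2:kloisken {preposition,verb}; 3:snopdrin {preposition,adverb}; 4:gabroi {preposition,adverb}; 5:snopdrin {preposition,adverb}; 6:sial {adverb}; 7:skelkstan {preposition}; 8:floint {verb,preposition}.
There are 64 candidate sequences in total.
The sequences that satisfy every rule: adverb verb adverb adverb adverb adverb preposition verb; adverb verb adverb adverb adverb adverb preposition preposition.
Count = 2.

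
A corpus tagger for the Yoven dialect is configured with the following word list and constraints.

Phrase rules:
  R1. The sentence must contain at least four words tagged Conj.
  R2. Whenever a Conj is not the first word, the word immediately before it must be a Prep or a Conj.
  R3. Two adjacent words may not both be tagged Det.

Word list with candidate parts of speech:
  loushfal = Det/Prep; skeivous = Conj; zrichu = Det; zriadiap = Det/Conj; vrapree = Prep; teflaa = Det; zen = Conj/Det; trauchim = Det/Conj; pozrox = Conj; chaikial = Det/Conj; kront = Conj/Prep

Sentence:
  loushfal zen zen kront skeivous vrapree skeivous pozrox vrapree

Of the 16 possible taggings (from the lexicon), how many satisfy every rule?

Candidates per position — 1:loushfal {Det,Prep}; 2:zen {Conj,Det}; 3:zen {Conj,Det}; 4:kront {Conj,Prep}; 5:skeivous {Conj}; 6:vrapree {Prep}; 7:skeivous {Conj}; 8:pozrox {Conj}; 9:vrapree {Prep}.
There are 16 candidate sequences in total.
The sequences that satisfy every rule: Prep Conj Conj Conj Conj Prep Conj Conj Prep; Prep Conj Conj Prep Conj Prep Conj Conj Prep; Prep Conj Det Prep Conj Prep Conj Conj Prep.
Count = 3.

3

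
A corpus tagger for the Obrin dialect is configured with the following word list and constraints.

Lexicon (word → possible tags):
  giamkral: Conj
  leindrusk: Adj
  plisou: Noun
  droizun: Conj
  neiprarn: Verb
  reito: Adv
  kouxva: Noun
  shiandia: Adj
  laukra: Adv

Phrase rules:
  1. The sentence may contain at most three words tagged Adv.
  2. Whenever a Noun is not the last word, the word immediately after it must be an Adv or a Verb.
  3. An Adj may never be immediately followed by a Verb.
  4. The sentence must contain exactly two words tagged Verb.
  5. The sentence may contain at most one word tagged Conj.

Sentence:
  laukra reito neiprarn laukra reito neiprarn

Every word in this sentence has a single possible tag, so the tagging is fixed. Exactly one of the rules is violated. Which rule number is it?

Fixed tagging: Adv Adv Verb Adv Adv Verb.
Checking each rule: R1 fail, R2 pass, R3 pass, R4 pass, R5 pass.
Only rule 1 fails.

1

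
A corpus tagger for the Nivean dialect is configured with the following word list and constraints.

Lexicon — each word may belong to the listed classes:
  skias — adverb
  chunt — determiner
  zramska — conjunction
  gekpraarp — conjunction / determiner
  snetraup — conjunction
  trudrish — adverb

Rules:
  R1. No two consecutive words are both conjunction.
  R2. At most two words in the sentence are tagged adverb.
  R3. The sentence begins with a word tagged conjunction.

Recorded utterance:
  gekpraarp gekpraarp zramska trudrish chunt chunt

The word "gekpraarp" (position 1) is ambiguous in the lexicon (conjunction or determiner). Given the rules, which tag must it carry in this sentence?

conjunction

Candidates per position — 1:gekpraarp {conjunction,determiner}; 2:gekpraarp {conjunction,determiner}; 3:zramska {conjunction}; 4:trudrish {adverb}; 5:chunt {determiner}; 6:chunt {determiner}.
Word 1 cannot be determiner — rule 3 would then fail for every completion. It is conjunction.
Word 2 cannot be conjunction — rule 1 would then fail for every completion. It is determiner.
So the tagging must be: conjunction determiner conjunction adverb determiner determiner.
Verifying each rule — rule 1 ✓; rule 2 ✓; rule 3 ✓.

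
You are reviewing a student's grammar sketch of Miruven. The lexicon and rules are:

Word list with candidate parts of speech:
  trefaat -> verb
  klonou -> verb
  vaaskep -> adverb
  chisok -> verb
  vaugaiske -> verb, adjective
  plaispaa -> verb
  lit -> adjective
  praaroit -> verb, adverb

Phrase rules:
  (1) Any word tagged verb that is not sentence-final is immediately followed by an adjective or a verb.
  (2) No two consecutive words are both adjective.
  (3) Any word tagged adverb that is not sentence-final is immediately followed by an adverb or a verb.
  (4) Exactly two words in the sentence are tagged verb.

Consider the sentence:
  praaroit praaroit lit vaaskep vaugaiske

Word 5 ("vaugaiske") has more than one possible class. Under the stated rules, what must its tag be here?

Candidates per position — 1:praaroit {verb,adverb}; 2:praaroit {verb,adverb}; 3:lit {adjective}; 4:vaaskep {adverb}; 5:vaugaiske {verb,adjective}.
Word 2 cannot be adverb — rule 3 would then fail for every completion. It is verb.
Word 5 cannot be adjective — rule 3 would then fail for every completion. It is verb.
Word 1 cannot be verb — rule 4 would then fail for every completion. It is adverb.
That leaves exactly one tagging: adverb verb adjective adverb verb.
Verifying each rule — rule 1 ✓; rule 2 ✓; rule 3 ✓; rule 4 ✓.

verb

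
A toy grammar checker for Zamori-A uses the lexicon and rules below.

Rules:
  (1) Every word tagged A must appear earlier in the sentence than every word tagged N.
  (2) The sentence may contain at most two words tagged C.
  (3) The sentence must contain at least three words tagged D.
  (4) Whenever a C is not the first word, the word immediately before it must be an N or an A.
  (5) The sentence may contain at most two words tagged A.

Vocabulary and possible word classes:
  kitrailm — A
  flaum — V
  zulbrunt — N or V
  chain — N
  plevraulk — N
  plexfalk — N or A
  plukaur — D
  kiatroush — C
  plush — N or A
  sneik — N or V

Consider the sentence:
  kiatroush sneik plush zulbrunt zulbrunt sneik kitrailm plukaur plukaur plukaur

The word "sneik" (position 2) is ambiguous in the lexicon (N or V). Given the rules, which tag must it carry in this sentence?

V

Candidates per position — 1:kiatroush {C}; 2:sneik {N,V}; 3:plush {N,A}; 4:zulbrunt {N,V}; 5:zulbrunt {N,V}; 6:sneik {N,V}; 7:kitrailm {A}; 8:plukaur {D}; 9:plukaur {D}; 10:plukaur {D}.
Word 2 cannot be N — rule 1 would then fail for every completion. It is V.
Word 3 cannot be N — rule 1 would then fail for every completion. It is A.
Word 4 cannot be N — rule 1 would then fail for every completion. It is V.
Word 5 cannot be N — rule 1 would then fail for every completion. It is V.
Word 6 cannot be N — rule 1 would then fail for every completion. It is V.
That leaves exactly one tagging: C V A V V V A D D D.
Checking: rule 1 holds; rule 2 holds; rule 3 holds; rule 4 holds; rule 5 holds.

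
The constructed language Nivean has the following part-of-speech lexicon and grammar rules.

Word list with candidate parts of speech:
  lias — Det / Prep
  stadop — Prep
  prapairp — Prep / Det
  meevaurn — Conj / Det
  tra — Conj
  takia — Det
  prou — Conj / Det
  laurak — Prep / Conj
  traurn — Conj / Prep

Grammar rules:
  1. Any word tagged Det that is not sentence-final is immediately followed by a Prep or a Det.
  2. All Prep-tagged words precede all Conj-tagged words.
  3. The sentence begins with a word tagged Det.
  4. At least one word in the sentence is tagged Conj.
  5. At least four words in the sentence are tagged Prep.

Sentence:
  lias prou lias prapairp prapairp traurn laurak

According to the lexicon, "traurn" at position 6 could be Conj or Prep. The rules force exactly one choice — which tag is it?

Candidates per position — 1:lias {Det,Prep}; 2:prou {Conj,Det}; 3:lias {Det,Prep}; 4:prapairp {Prep,Det}; 5:prapairp {Prep,Det}; 6:traurn {Conj,Prep}; 7:laurak {Prep,Conj}.
Position 1: Prep is ruled out by rule 3; that leaves Det.
Position 2: Conj is ruled out by rule 1; that leaves Det.
Position 6: the remaining choice is settled jointly with positions 3, 4, 5, 7 — only Prep at position 6 is part of a tagging that satisfies every rule.
That leaves exactly one tagging: Det Det Prep Prep Prep Prep Conj.
Check: rule 1 holds; rule 2 holds; rule 3 holds; rule 4 holds; rule 5 holds.

Prep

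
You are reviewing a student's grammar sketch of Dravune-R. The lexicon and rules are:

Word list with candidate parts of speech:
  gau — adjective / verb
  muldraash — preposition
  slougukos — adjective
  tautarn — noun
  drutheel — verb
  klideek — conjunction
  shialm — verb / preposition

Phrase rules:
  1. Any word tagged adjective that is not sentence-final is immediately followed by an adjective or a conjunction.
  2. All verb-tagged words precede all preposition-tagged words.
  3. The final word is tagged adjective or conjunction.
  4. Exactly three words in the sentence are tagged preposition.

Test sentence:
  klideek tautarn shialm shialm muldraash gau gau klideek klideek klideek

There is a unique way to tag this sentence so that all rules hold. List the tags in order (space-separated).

conjunction noun preposition preposition preposition adjective adjective conjunction conjunction conjunction

Candidates per position — 1:klideek {conjunction}; 2:tautarn {noun}; 3:shialm {verb,preposition}; 4:shialm {verb,preposition}; 5:muldraash {preposition}; 6:gau {adjective,verb}; 7:gau {adjective,verb}; 8:klideek {conjunction}; 9:klideek {conjunction}; 10:klideek {conjunction}.
Position 3: verb is ruled out by rule 4; that leaves preposition.
Position 4: verb is ruled out by rule 2; that leaves preposition.
Position 6: verb is ruled out by rule 2; that leaves adjective.
Position 7: verb is ruled out by rule 1; that leaves adjective.
That leaves exactly one tagging: conjunction noun preposition preposition preposition adjective adjective conjunction conjunction conjunction.
Check: rule 1 ok; rule 2 ok; rule 3 ok; rule 4 ok.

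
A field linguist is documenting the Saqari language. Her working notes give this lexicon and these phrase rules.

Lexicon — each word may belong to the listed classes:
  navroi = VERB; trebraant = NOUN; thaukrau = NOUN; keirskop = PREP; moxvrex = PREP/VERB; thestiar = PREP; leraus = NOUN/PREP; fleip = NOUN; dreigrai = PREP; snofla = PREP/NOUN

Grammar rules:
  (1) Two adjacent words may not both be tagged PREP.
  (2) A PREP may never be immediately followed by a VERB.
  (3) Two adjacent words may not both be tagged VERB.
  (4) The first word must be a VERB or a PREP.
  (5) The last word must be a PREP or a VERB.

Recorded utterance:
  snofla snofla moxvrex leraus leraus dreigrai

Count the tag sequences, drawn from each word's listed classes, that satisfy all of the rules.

3

Candidates per position — 1:snofla {PREP,NOUN}; 2:snofla {PREP,NOUN}; 3:moxvrex {PREP,VERB}; 4:leraus {NOUN,PREP}; 5:leraus {NOUN,PREP}; 6:dreigrai {PREP}.
There are 32 candidate sequences in total.
The sequences that satisfy every rule: PREP NOUN PREP NOUN NOUN PREP; PREP NOUN VERB NOUN NOUN PREP; PREP NOUN VERB PREP NOUN PREP.
Count = 3.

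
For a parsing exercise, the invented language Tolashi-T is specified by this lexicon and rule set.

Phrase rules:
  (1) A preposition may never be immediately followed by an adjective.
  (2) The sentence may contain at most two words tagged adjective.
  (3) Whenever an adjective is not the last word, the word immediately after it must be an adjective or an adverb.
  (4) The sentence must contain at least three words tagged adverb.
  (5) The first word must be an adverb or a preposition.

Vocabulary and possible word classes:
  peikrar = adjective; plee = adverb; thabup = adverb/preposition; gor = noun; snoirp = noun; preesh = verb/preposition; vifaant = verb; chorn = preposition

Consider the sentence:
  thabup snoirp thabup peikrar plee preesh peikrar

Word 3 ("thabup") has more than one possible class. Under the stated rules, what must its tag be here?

adverb

Candidates per position — 1:thabup {adverb,preposition}; 2:snoirp {noun}; 3:thabup {adverb,preposition}; 4:peikrar {adjective}; 5:plee {adverb}; 6:preesh {verb,preposition}; 7:peikrar {adjective}.
Word 1 cannot be preposition — rule 4 would then fail for every completion. It is adverb.
Word 3 cannot be preposition — rule 1 would then fail for every completion. It is adverb.
Word 6 cannot be preposition — rule 1 would then fail for every completion. It is verb.
So the tagging must be: adverb noun adverb adjective adverb verb adjective.
Rule-by-rule: rule 1 holds; rule 2 holds; rule 3 holds; rule 4 holds; rule 5 holds.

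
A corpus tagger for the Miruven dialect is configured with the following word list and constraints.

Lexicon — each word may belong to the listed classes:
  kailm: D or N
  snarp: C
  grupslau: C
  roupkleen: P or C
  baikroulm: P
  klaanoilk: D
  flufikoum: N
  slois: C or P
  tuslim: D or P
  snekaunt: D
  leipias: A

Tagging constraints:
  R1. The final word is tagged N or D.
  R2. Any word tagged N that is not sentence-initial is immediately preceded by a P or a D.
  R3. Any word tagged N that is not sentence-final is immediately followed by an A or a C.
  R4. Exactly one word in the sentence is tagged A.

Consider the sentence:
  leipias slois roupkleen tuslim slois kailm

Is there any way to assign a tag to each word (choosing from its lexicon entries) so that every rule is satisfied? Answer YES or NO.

YES

Candidates per position — 1:leipias {A}; 2:slois {C,P}; 3:roupkleen {P,C}; 4:tuslim {D,P}; 5:slois {C,P}; 6:kailm {D,N}.
One satisfying assignment: A P P P P N.
Rule-by-rule: rule 1 holds; rule 2 holds; rule 3 holds; rule 4 holds.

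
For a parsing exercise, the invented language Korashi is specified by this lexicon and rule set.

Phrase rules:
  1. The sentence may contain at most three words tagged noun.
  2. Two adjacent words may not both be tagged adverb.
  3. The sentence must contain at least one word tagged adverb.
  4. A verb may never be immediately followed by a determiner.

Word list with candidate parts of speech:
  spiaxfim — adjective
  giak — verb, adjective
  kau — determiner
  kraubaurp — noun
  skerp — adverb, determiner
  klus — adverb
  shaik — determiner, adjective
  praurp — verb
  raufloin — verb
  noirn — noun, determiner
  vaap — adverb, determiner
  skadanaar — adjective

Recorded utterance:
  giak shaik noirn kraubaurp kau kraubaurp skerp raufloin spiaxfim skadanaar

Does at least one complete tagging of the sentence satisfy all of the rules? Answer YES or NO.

YES

Candidates per position — 1:giak {verb,adjective}; 2:shaik {determiner,adjective}; 3:noirn {noun,determiner}; 4:kraubaurp {noun}; 5:kau {determiner}; 6:kraubaurp {noun}; 7:skerp {adverb,determiner}; 8:raufloin {verb}; 9:spiaxfim {adjective}; 10:skadanaar {adjective}.
One satisfying assignment: adjective adjective determiner noun determiner noun adverb verb adjective adjective.
Checking: rule 1 holds; rule 2 holds; rule 3 holds; rule 4 holds.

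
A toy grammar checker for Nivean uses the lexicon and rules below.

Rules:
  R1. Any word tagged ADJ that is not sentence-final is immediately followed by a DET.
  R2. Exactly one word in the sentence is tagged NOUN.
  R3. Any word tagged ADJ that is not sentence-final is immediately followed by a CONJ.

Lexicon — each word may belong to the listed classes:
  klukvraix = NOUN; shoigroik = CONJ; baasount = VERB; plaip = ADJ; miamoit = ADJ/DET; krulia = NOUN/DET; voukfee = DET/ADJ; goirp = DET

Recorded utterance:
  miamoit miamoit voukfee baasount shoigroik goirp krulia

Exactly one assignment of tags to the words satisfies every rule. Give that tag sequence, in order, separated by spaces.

Candidates per position — 1:miamoit {ADJ,DET}; 2:miamoit {ADJ,DET}; 3:voukfee {DET,ADJ}; 4:baasount {VERB}; 5:shoigroik {CONJ}; 6:goirp {DET}; 7:krulia {NOUN,DET}.
Word 1 cannot be ADJ — rule 3 would then fail for every completion. It is DET.
Word 2 cannot be ADJ — rule 3 would then fail for every completion. It is DET.
Word 3 cannot be ADJ — rule 1 would then fail for every completion. It is DET.
Word 7 cannot be DET — rule 2 would then fail for every completion. It is NOUN.
That leaves exactly one tagging: DET DET DET VERB CONJ DET NOUN.
Checking: rule 1 holds; rule 2 holds; rule 3 holds.

DET DET DET VERB CONJ DET NOUN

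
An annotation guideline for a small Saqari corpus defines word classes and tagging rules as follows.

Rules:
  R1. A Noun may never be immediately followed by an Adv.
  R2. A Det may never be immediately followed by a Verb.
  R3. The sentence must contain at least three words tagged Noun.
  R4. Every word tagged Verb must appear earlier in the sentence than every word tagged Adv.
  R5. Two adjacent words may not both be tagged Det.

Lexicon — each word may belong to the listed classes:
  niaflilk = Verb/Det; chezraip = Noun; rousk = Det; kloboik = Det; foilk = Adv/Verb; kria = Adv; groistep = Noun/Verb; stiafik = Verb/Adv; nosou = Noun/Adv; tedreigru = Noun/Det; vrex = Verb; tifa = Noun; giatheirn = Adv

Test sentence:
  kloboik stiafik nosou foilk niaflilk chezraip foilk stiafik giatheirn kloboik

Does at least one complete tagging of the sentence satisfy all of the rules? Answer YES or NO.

Candidates per position — 1:kloboik {Det}; 2:stiafik {Verb,Adv}; 3:nosou {Noun,Adv}; 4:foilk {Adv,Verb}; 5:niaflilk {Verb,Det}; 6:chezraip {Noun}; 7:foilk {Adv,Verb}; 8:stiafik {Verb,Adv}; 9:giatheirn {Adv}; 10:kloboik {Det}.
Rule 3 cannot be satisfied by any choice of tags from the lexicon.
So there is no consistent tagging.

NO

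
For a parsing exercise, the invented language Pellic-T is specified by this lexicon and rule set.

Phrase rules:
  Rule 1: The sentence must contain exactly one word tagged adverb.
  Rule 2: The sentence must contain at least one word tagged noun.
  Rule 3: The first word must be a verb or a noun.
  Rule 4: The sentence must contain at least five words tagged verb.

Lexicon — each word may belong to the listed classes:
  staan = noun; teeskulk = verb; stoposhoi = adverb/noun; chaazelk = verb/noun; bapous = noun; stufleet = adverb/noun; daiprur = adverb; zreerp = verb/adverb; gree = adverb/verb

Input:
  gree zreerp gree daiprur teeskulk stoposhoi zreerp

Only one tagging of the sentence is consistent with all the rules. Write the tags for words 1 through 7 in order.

Candidates per position — 1:gree {adverb,verb}; 2:zreerp {verb,adverb}; 3:gree {adverb,verb}; 4:daiprur {adverb}; 5:teeskulk {verb}; 6:stoposhoi {adverb,noun}; 7:zreerp {verb,adverb}.
Position 1: adverb is ruled out by rule 1; that leaves verb.
Position 2: adverb is ruled out by rule 1; that leaves verb.
Position 3: adverb is ruled out by rule 1; that leaves verb.
Position 6: adverb is ruled out by rule 1; that leaves noun.
Position 7: adverb is ruled out by rule 1; that leaves verb.
The only consistent sequence is: verb verb verb adverb verb noun verb.
Verifying each rule — rule 1 ok; rule 2 ok; rule 3 ok; rule 4 ok.

verb verb verb adverb verb noun verb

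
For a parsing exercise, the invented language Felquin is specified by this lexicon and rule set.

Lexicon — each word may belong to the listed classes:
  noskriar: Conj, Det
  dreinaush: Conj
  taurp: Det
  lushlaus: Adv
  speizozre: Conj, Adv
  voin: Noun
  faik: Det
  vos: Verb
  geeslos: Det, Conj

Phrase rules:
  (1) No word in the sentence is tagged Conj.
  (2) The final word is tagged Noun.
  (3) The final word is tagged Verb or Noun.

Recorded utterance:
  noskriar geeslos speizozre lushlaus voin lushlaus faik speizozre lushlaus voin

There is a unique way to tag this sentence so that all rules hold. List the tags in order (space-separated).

Candidates per position — 1:noskriar {Conj,Det}; 2:geeslos {Det,Conj}; 3:speizozre {Conj,Adv}; 4:lushlaus {Adv}; 5:voin {Noun}; 6:lushlaus {Adv}; 7:faik {Det}; 8:speizozre {Conj,Adv}; 9:lushlaus {Adv}; 10:voin {Noun}.
At position 1, choosing Conj makes rule 1 impossible to satisfy; hence Det.
At position 2, choosing Conj makes rule 1 impossible to satisfy; hence Det.
At position 3, choosing Conj makes rule 1 impossible to satisfy; hence Adv.
At position 8, choosing Conj makes rule 1 impossible to satisfy; hence Adv.
So the tagging must be: Det Det Adv Adv Noun Adv Det Adv Adv Noun.
Rule-by-rule: rule 1 ok; rule 2 ok; rule 3 ok.

Det Det Adv Adv Noun Adv Det Adv Adv Noun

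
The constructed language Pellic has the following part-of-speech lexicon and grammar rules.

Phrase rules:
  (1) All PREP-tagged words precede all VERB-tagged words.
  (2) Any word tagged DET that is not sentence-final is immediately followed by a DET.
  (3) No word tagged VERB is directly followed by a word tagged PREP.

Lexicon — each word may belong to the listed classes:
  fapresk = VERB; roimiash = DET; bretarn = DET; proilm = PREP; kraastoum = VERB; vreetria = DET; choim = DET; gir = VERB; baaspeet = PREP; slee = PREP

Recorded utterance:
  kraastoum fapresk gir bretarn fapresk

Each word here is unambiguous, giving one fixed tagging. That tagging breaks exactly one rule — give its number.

2

Fixed tagging: VERB VERB VERB DET VERB.
Applying the rules: R1 ok, R2 fails, R3 ok.
Only rule 2 fails.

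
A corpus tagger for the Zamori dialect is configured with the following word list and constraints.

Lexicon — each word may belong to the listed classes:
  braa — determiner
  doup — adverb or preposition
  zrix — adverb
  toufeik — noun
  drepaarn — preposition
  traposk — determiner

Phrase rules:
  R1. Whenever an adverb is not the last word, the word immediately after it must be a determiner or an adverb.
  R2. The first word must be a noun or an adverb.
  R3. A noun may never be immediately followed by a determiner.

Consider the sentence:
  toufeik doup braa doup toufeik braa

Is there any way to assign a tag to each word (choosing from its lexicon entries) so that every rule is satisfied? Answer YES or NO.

Candidates per position — 1:toufeik {noun}; 2:doup {adverb,preposition}; 3:braa {determiner}; 4:doup {adverb,preposition}; 5:toufeik {noun}; 6:braa {determiner}.
Rule 3 cannot be satisfied by any choice of tags from the lexicon.
So there is no consistent tagging.

NO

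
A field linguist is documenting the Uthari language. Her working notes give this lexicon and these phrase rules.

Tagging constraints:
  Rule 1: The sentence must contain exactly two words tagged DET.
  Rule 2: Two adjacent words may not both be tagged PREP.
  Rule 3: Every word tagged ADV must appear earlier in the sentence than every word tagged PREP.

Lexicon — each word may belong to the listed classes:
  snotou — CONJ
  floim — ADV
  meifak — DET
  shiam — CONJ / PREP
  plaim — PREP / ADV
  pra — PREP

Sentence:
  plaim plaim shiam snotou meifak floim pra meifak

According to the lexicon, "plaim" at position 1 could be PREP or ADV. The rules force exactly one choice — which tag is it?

ADV

Candidates per position — 1:plaim {PREP,ADV}; 2:plaim {PREP,ADV}; 3:shiam {CONJ,PREP}; 4:snotou {CONJ}; 5:meifak {DET}; 6:floim {ADV}; 7:pra {PREP}; 8:meifak {DET}.
At position 1, choosing PREP makes rule 3 impossible to satisfy; hence ADV.
At position 2, choosing PREP makes rule 3 impossible to satisfy; hence ADV.
At position 3, choosing PREP makes rule 3 impossible to satisfy; hence CONJ.
The unique satisfying tagging is: ADV ADV CONJ CONJ DET ADV PREP DET.
Checking: rule 1 ok; rule 2 ok; rule 3 ok.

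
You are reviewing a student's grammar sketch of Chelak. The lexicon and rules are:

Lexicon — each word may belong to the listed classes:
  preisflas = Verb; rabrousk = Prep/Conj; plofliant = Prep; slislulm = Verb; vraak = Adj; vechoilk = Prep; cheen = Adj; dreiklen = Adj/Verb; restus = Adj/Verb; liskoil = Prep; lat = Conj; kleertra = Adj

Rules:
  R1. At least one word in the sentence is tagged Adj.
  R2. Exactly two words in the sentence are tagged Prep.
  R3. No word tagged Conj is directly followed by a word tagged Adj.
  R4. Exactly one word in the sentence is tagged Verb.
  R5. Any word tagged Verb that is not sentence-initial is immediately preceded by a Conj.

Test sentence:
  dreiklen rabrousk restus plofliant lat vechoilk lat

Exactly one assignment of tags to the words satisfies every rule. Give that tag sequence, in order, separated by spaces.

Adj Conj Verb Prep Conj Prep Conj

Candidates per position — 1:dreiklen {Adj,Verb}; 2:rabrousk {Prep,Conj}; 3:restus {Adj,Verb}; 4:plofliant {Prep}; 5:lat {Conj}; 6:vechoilk {Prep}; 7:lat {Conj}.
Position 2: Prep is ruled out by rule 2; that leaves Conj.
Position 3: Adj is ruled out by rule 3; that leaves Verb.
Position 1: Verb is ruled out by rule 1; that leaves Adj.
That leaves exactly one tagging: Adj Conj Verb Prep Conj Prep Conj.
Rule-by-rule: rule 1 satisfied; rule 2 satisfied; rule 3 satisfied; rule 4 satisfied; rule 5 satisfied.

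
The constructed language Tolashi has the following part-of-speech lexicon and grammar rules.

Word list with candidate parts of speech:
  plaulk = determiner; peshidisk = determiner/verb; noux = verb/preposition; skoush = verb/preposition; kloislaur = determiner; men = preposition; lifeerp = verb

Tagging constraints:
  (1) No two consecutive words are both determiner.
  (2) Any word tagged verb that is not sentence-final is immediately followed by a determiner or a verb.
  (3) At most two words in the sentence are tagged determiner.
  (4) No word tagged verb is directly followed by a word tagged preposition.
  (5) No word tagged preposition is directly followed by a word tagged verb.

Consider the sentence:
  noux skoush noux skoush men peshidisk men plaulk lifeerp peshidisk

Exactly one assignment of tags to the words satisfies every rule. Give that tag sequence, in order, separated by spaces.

preposition preposition preposition preposition preposition determiner preposition determiner verb verb

Candidates per position — 1:noux {verb,preposition}; 2:skoush {verb,preposition}; 3:noux {verb,preposition}; 4:skoush {verb,preposition}; 5:men {preposition}; 6:peshidisk {determiner,verb}; 7:men {preposition}; 8:plaulk {determiner}; 9:lifeerp {verb}; 10:peshidisk {determiner,verb}.
At position 1, choosing verb makes rule 2 impossible to satisfy; hence preposition.
At position 2, choosing verb makes rule 2 impossible to satisfy; hence preposition.
At position 3, choosing verb makes rule 2 impossible to satisfy; hence preposition.
At position 4, choosing verb makes rule 2 impossible to satisfy; hence preposition.
At position 6, choosing verb makes rule 2 impossible to satisfy; hence determiner.
At position 10, choosing determiner makes rule 3 impossible to satisfy; hence verb.
The unique satisfying tagging is: preposition preposition preposition preposition preposition determiner preposition determiner verb verb.
Check: rule 1 satisfied; rule 2 satisfied; rule 3 satisfied; rule 4 satisfied; rule 5 satisfied.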